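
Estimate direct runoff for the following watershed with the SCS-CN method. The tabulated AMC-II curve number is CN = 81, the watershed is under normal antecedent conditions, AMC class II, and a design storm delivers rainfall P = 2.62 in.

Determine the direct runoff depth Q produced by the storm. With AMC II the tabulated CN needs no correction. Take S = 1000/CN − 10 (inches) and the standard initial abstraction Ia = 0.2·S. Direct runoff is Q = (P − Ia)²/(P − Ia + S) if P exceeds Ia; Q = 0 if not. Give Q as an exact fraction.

Q = 75881521/73754550 in ≈ 1.029 in

CN(II) = 81; AMC II needs no correction.
Max retention: S = 1000/81 − 10 = 190/81 in (≈ 2.346 in)
Ia = 0.2S: 0.2·2.346 = 0.469 in (exactly 38/81)
Excess rainfall: 2.620 − 0.469 = 2.151 in; P > Ia so Q > 0
Runoff Q = (P−Ia)²/(P−Ia+S) = (2.151)²/(2.151+2.346) = 75881521/73754550 ≈ 1.029 in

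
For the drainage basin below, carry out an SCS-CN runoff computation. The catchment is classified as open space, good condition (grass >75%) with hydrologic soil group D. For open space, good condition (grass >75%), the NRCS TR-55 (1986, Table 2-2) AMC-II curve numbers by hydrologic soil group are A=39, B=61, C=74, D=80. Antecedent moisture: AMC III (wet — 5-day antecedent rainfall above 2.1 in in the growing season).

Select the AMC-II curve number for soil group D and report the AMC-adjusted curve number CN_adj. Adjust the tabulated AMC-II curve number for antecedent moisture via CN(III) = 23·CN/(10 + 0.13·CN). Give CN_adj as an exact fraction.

NRCS table: open space, good condition (grass >75%), soil group D → CN(II) = 80
Wet (AMC III): CN(III) = 23·80/(10 + 0.13·80) = 1840/(102/5) = 4600/51 ≈ 90.196

CN_adj = 4600/51 ≈ 90.196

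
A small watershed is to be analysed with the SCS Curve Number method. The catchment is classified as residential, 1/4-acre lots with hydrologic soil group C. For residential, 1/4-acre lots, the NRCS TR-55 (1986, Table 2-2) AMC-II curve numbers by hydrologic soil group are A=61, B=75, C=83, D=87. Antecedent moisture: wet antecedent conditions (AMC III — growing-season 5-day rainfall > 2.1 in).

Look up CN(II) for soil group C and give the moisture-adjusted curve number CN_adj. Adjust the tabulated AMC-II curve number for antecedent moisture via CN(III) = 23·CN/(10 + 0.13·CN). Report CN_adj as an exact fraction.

NRCS table: residential, 1/4-acre lots, soil group C → CN(II) = 83
Wet (AMC III): CN(III) = 23·83/(10 + 0.13·83) = 1909/(2079/100) = 190900/2079 ≈ 91.823

CN_adj = 190900/2079 ≈ 91.823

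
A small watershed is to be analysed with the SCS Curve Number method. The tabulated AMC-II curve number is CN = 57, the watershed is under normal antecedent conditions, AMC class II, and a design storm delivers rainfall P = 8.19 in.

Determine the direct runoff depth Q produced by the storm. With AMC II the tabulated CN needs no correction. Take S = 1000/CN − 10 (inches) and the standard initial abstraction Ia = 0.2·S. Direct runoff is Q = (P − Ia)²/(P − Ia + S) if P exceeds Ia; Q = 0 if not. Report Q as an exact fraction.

Average conditions: CN = 57 (no AMC adjustment).
S = 1000/57 − 10 = 430/57 in ≈ 7.544 in
Initial abstraction Ia = S/5 = (430/57)/5 = 86/57 ≈ 1.509 in
Since P=8.190 > Ia=1.509: effective rainfall P−Ia = 38083/5700 in
Q = (38083/5700)²/((38083/5700) + 430/57) = (1450314889/32490000)/(81083/5700) = 1450314889/462173100 in ≈ 3.138 in

Q = 1450314889/462173100 in ≈ 3.138 in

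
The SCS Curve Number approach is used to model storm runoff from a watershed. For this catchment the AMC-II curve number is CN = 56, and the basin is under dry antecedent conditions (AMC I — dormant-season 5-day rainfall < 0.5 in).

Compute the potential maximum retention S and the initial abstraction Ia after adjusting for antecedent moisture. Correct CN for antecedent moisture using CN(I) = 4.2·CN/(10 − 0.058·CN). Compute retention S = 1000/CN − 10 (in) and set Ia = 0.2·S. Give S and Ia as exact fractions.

Dry (AMC I): CN(I) = 4.2·56/(10 − 0.058·56) = (1176/5)/(844/125) = 7350/211 ≈ 34.834
S = 1000/(7350/211) − 10 = 2750/147 in ≈ 18.707 in
Initial abstraction Ia = S/5 = (2750/147)/5 = 550/147 ≈ 3.741 in

S = 2750/147 in ≈ 18.707 in; Ia = 550/147 in ≈ 3.741 in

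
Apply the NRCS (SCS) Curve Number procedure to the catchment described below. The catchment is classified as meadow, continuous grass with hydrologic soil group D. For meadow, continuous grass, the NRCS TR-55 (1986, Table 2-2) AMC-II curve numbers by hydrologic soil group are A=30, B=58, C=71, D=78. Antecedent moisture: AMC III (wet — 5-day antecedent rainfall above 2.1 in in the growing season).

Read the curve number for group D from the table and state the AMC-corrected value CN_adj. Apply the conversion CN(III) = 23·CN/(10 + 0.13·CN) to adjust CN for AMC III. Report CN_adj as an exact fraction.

NRCS table: meadow, continuous grass, soil group D → CN(II) = 78
Wet (AMC III): CN(III) = 23·78/(10 + 0.13·78) = 1794/(1007/50) = 89700/1007 ≈ 89.076

CN_adj = 89700/1007 ≈ 89.076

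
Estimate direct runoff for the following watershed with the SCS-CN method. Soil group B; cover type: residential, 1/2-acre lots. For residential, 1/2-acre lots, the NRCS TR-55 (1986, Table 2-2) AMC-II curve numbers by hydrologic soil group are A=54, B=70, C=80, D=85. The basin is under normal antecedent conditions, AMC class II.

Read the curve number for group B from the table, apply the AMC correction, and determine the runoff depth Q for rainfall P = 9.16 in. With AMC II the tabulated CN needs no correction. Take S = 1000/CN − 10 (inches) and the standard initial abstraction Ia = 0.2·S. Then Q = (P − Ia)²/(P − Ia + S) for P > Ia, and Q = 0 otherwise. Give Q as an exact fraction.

Q = 2111209/385525 in ≈ 5.476 in

NRCS table: residential, 1/2-acre lots, soil group B → CN(II) = 70
AMC II — tabulated CN = 70 applies directly.
Retention S: 1000/CN − 10 with CN=70.000 → S = 30/7 ≈ 4.286 in
Ia = 0.2·(30/7) = 6/7 in ≈ 0.857 in
Since P=9.160 > Ia=0.857: effective rainfall P−Ia = 1453/175 in
Q = (1453/175)²/((1453/175) + 30/7) = (2111209/30625)/(2203/175) = 2111209/385525 in ≈ 5.476 in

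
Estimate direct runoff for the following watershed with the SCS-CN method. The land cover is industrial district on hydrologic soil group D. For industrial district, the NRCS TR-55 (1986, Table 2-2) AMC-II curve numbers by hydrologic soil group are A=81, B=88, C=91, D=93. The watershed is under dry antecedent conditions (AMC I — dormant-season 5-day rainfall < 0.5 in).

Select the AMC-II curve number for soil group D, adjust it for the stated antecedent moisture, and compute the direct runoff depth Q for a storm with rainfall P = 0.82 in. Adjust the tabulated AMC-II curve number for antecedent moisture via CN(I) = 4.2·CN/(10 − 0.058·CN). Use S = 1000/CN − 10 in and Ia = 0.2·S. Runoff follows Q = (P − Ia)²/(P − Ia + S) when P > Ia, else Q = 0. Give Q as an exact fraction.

NRCS table: industrial district, soil group D → CN(II) = 93
Dry (AMC I): CN(I) = 4.2·93/(10 − 0.058·93) = (1953/5)/(2303/500) = 27900/329 ≈ 84.802
Max retention: S = 1000/(27900/329) − 10 = 500/279 in (≈ 1.792 in)
Ia = 0.2·(500/279) = 100/279 in ≈ 0.358 in
Since P=0.820 > Ia=0.358: effective rainfall P−Ia = 6439/13950 in
Q: (6439/13950)² ÷ (31439/13950) = 41460721/438574050 in (≈ 0.095 in)

Q = 41460721/438574050 in ≈ 0.095 in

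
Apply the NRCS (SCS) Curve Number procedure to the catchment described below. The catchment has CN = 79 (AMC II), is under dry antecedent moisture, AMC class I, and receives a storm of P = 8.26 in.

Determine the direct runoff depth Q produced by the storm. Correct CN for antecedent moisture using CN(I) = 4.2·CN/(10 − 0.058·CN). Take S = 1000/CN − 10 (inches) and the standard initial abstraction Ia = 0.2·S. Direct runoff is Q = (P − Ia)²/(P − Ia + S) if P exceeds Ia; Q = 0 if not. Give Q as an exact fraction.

Q = 763251129/207876650 in ≈ 3.672 in

Adjust CN=79 to AMC I: 4.2·79/(10 − 0.058·79) → (1659/5) ÷ (2709/500) = 7900/129 ≈ 61.240
S = 1000/(7900/129) − 10 = 500/79 in ≈ 6.329 in
Ia = 0.2·(500/79) = 100/79 in ≈ 1.266 in
Since P=8.260 > Ia=1.266: effective rainfall P−Ia = 27627/3950 in
Q: (27627/3950)² ÷ (52627/3950) = 763251129/207876650 in (≈ 3.672 in)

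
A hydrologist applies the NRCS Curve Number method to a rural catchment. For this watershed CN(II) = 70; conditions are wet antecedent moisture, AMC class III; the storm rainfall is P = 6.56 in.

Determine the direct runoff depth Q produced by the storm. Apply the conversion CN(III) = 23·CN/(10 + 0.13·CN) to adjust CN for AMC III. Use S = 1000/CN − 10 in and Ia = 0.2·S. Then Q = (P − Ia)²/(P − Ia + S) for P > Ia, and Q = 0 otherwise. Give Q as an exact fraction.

Q = 155052304/32606525 in ≈ 4.755 in

Wet (AMC III): CN(III) = 23·70/(10 + 0.13·70) = 1610/(191/10) = 16100/191 ≈ 84.293
Max retention: S = 1000/(16100/191) − 10 = 300/161 in (≈ 1.863 in)
Initial abstraction Ia = S/5 = (300/161)/5 = 60/161 ≈ 0.373 in
Since P=6.560 > Ia=0.373: effective rainfall P−Ia = 24904/4025 in
Q: (24904/4025)² ÷ (32404/4025) = 155052304/32606525 in (≈ 4.755 in)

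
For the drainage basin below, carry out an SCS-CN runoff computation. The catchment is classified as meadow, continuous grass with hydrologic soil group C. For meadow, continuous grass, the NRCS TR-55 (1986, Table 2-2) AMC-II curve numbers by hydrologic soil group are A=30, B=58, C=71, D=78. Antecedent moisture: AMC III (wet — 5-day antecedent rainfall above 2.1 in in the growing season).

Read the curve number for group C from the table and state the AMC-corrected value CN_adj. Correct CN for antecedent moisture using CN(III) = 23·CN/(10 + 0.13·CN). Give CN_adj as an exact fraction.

NRCS table: meadow, continuous grass, soil group C → CN(II) = 71
CN(III) from CN(II)=71: (23·71)/(10 + 0.13·71) = 163300/1923 ≈ 84.919

CN_adj = 163300/1923 ≈ 84.919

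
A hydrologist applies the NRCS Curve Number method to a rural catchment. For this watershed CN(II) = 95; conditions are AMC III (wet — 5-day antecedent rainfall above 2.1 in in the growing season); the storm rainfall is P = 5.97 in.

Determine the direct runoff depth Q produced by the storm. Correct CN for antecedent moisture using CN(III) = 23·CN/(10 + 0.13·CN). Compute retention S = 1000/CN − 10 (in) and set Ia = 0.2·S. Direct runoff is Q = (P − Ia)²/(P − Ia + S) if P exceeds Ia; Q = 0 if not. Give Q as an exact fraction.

Adjust CN=95 to AMC III: 23·95/(10 + 0.13·95) → 2185 ÷ (447/20) = 43700/447 ≈ 97.763
S = 1000/(43700/447) − 10 = 100/437 in ≈ 0.229 in
Ia = 0.2·(100/437) = 20/437 in ≈ 0.046 in
Excess rainfall: 5.970 − 0.046 = 5.924 in; P > Ia so Q > 0
Runoff Q = (P−Ia)²/(P−Ia+S) = (5.924)²/(5.924+0.229) = 67023514321/11750449300 ≈ 5.704 in

Q = 67023514321/11750449300 in ≈ 5.704 in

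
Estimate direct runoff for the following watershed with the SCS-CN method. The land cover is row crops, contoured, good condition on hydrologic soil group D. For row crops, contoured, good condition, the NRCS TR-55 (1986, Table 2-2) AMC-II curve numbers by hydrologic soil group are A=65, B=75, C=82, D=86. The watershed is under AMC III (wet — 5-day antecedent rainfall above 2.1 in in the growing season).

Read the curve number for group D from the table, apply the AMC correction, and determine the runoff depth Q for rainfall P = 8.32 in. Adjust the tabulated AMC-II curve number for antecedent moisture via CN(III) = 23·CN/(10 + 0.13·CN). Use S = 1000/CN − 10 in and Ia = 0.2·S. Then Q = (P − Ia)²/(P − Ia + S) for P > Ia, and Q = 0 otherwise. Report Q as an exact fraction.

Q = 2555605809/339523700 in ≈ 7.527 in

NRCS table: row crops, contoured, good condition, soil group D → CN(II) = 86
Wet (AMC III): CN(III) = 23·86/(10 + 0.13·86) = 1978/(1059/50) = 98900/1059 ≈ 93.390
S = 1000/(98900/1059) − 10 = 700/989 in ≈ 0.708 in
Ia = 0.2S: 0.2·0.708 = 0.142 in (exactly 140/989)
P − Ia = 8.320 − 0.142 = 202212/24725 ≈ 8.178 in (> 0, runoff occurs)
Q: (202212/24725)² ÷ (219712/24725) = 2555605809/339523700 in (≈ 7.527 in)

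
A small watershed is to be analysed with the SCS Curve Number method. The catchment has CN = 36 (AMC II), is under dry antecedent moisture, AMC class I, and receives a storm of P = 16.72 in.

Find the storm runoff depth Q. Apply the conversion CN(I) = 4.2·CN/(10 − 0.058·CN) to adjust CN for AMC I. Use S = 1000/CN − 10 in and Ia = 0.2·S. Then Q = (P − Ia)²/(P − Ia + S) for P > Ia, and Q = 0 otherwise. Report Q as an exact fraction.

Q = 760578002/564642225 in ≈ 1.347 in

Dry (AMC I): CN(I) = 4.2·36/(10 − 0.058·36) = (756/5)/(989/125) = 18900/989 ≈ 19.110
S = 1000/(18900/989) − 10 = 8000/189 in ≈ 42.328 in
Ia = 0.2·(8000/189) = 1600/189 in ≈ 8.466 in
P − Ia = 16.720 − 8.466 = 39002/4725 ≈ 8.254 in (> 0, runoff occurs)
Q: (39002/4725)² ÷ (239002/4725) = 760578002/564642225 in (≈ 1.347 in)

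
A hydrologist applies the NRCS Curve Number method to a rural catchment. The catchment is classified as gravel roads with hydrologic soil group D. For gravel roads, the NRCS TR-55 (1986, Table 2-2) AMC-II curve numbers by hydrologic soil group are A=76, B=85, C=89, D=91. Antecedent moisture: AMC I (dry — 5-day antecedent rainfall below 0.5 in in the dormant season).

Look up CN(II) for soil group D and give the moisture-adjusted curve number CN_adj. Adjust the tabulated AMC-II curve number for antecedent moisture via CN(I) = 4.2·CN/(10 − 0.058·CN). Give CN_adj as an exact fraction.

NRCS table: gravel roads, soil group D → CN(II) = 91
Dry (AMC I): CN(I) = 4.2·91/(10 − 0.058·91) = (1911/5)/(2361/500) = 63700/787 ≈ 80.940

CN_adj = 63700/787 ≈ 80.940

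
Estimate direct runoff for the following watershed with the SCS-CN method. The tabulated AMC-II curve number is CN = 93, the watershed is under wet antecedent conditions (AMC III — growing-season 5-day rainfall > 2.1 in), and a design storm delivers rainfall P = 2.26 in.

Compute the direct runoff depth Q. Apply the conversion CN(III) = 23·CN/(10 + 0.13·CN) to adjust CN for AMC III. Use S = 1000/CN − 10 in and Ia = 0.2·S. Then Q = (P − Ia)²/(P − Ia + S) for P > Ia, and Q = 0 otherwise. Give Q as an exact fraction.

Q = 55087375849/28845163650 in ≈ 1.910 in

Adjust CN=93 to AMC III: 23·93/(10 + 0.13·93) → 2139 ÷ (2209/100) = 213900/2209 ≈ 96.831
Max retention: S = 1000/(213900/2209) − 10 = 700/2139 in (≈ 0.327 in)
Ia = 0.2S: 0.2·0.327 = 0.065 in (exactly 140/2139)
P − Ia = 2.260 − 0.065 = 234707/106950 ≈ 2.195 in (> 0, runoff occurs)
Runoff Q = (P−Ia)²/(P−Ia+S) = (2.195)²/(2.195+0.327) = 55087375849/28845163650 ≈ 1.910 in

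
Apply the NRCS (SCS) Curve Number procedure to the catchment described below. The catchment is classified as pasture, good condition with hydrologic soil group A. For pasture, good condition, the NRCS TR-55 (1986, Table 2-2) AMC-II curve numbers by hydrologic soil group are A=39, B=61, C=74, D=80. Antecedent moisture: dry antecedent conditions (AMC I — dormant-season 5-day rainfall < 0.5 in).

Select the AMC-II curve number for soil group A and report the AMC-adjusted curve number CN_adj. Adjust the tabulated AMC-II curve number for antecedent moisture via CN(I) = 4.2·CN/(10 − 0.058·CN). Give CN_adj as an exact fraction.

CN_adj = 81900/3869 ≈ 21.168

NRCS table: pasture, good condition, soil group A → CN(II) = 39
CN(I) from CN(II)=39: (4.2·39)/(10 − 0.058·39) = 81900/3869 ≈ 21.168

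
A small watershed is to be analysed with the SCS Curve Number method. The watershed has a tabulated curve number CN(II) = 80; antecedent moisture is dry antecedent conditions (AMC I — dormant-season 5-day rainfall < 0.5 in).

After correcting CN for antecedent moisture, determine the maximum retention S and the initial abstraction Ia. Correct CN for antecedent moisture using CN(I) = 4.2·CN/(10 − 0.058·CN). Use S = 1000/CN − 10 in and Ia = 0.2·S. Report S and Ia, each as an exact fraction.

CN(I) from CN(II)=80: (4.2·80)/(10 − 0.058·80) = 4200/67 ≈ 62.687
Retention S: 1000/CN − 10 with CN=62.687 → S = 125/21 ≈ 5.952 in
Ia = 0.2·(125/21) = 25/21 in ≈ 1.190 in

S = 125/21 in ≈ 5.952 in; Ia = 25/21 in ≈ 1.190 in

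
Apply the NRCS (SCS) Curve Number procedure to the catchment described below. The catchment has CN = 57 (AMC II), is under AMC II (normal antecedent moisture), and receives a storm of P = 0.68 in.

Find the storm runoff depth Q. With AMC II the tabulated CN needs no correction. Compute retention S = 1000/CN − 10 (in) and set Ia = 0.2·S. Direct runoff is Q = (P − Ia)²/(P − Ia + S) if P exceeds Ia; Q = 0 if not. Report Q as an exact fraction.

Q = 0 in ≈ 0.000 in

Average conditions: CN = 57 (no AMC adjustment).
Max retention: S = 1000/57 − 10 = 430/57 in (≈ 7.544 in)
Initial abstraction Ia = S/5 = (430/57)/5 = 86/57 ≈ 1.509 in
P = 0.680 ≤ Ia = 1.509 in: entire storm abstracted, Q = 0.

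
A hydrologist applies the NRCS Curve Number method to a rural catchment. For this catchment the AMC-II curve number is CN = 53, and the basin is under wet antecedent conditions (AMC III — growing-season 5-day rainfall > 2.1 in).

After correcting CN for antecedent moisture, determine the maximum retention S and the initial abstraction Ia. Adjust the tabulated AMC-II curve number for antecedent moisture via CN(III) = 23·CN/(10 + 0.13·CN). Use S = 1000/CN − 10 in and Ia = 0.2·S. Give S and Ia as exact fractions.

S = 4700/1219 in ≈ 3.856 in; Ia = 940/1219 in ≈ 0.771 in

CN(III) from CN(II)=53: (23·53)/(10 + 0.13·53) = 121900/1689 ≈ 72.173
Retention S: 1000/CN − 10 with CN=72.173 → S = 4700/1219 ≈ 3.856 in
Initial abstraction Ia = S/5 = (4700/1219)/5 = 940/1219 ≈ 0.771 in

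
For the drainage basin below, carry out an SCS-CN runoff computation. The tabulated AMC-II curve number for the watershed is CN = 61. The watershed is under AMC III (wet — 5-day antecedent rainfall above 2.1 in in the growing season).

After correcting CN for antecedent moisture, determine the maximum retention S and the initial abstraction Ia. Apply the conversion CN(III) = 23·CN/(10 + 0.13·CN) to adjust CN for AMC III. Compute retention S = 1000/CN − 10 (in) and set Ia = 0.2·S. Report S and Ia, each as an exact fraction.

Adjust CN=61 to AMC III: 23·61/(10 + 0.13·61) → 1403 ÷ (1793/100) = 140300/1793 ≈ 78.249
Retention S: 1000/CN − 10 with CN=78.249 → S = 3900/1403 ≈ 2.780 in
Ia = 0.2·(3900/1403) = 780/1403 in ≈ 0.556 in

S = 3900/1403 in ≈ 2.780 in; Ia = 780/1403 in ≈ 0.556 in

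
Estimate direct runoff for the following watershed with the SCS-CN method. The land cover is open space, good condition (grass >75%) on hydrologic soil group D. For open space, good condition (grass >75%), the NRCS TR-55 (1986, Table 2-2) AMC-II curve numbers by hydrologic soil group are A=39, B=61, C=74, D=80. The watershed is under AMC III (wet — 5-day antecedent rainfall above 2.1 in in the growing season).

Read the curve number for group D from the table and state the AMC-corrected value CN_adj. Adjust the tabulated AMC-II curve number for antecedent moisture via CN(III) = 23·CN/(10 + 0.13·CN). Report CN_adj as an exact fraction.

NRCS table: open space, good condition (grass >75%), soil group D → CN(II) = 80
Wet (AMC III): CN(III) = 23·80/(10 + 0.13·80) = 1840/(102/5) = 4600/51 ≈ 90.196

CN_adj = 4600/51 ≈ 90.196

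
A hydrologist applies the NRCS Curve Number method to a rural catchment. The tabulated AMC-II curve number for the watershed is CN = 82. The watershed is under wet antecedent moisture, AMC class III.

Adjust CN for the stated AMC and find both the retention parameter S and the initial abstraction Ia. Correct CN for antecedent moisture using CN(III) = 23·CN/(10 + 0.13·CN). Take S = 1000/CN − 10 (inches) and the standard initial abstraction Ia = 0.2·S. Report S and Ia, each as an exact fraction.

S = 900/943 in ≈ 0.954 in; Ia = 180/943 in ≈ 0.191 in

Wet (AMC III): CN(III) = 23·82/(10 + 0.13·82) = 1886/(1033/50) = 94300/1033 ≈ 91.288
S = 1000/(94300/1033) − 10 = 900/943 in ≈ 0.954 in
Ia = 0.2·(900/943) = 180/943 in ≈ 0.191 in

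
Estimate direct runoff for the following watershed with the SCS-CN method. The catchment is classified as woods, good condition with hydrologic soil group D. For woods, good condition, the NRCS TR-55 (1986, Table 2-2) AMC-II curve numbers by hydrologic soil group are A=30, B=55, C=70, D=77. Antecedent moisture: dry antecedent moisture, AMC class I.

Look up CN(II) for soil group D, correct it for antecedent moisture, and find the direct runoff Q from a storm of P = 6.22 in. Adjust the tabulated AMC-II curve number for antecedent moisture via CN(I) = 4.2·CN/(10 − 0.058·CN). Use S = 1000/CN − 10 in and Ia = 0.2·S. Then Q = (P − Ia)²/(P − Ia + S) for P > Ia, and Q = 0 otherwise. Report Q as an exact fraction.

Q = 150456324769/77849413950 in ≈ 1.933 in

NRCS table: woods, good condition, soil group D → CN(II) = 77
Adjust CN=77 to AMC I: 4.2·77/(10 − 0.058·77) → (1617/5) ÷ (2767/500) = 161700/2767 ≈ 58.439
Retention S: 1000/CN − 10 with CN=58.439 → S = 11500/1617 ≈ 7.112 in
Initial abstraction Ia = S/5 = (11500/1617)/5 = 2300/1617 ≈ 1.422 in
Since P=6.220 > Ia=1.422: effective rainfall P−Ia = 387887/80850 in
Q: (387887/80850)² ÷ (962887/80850) = 150456324769/77849413950 in (≈ 1.933 in)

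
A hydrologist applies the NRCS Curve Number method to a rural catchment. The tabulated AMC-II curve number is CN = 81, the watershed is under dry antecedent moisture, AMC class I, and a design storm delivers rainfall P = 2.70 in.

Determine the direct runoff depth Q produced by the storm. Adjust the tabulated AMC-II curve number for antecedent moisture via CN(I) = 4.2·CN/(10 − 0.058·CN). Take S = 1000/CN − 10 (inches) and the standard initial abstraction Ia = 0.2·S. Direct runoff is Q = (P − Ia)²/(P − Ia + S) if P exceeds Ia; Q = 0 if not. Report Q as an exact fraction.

Q = 725063329/2073978270 in ≈ 0.350 in

Dry (AMC I): CN(I) = 4.2·81/(10 − 0.058·81) = (1701/5)/(2651/500) = 170100/2651 ≈ 64.164
Retention S: 1000/CN − 10 with CN=64.164 → S = 9500/1701 ≈ 5.585 in
Ia = 0.2·(9500/1701) = 1900/1701 in ≈ 1.117 in
Since P=2.700 > Ia=1.117: effective rainfall P−Ia = 26927/17010 in
Q: (26927/17010)² ÷ (121927/17010) = 725063329/2073978270 in (≈ 0.350 in)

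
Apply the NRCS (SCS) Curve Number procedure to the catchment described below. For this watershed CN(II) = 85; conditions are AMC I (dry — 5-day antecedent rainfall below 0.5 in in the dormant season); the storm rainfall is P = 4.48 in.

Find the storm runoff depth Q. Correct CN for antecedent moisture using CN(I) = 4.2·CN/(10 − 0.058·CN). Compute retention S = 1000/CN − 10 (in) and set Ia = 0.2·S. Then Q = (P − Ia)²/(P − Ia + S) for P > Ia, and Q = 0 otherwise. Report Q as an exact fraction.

Dry (AMC I): CN(I) = 4.2·85/(10 − 0.058·85) = 357/(507/100) = 11900/169 ≈ 70.414
S = 1000/(11900/169) − 10 = 500/119 in ≈ 4.202 in
Initial abstraction Ia = S/5 = (500/119)/5 = 100/119 ≈ 0.840 in
Since P=4.480 > Ia=0.840: effective rainfall P−Ia = 10828/2975 in
Q: (10828/2975)² ÷ (23328/2975) = 7327849/4337550 in (≈ 1.689 in)

Q = 7327849/4337550 in ≈ 1.689 in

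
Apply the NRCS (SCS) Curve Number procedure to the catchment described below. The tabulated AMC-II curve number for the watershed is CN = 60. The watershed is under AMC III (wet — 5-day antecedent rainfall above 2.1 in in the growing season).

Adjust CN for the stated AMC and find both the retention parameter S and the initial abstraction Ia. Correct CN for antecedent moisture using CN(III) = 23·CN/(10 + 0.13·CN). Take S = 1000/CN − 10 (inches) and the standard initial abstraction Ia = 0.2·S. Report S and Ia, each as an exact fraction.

S = 200/69 in ≈ 2.899 in; Ia = 40/69 in ≈ 0.580 in

Wet (AMC III): CN(III) = 23·60/(10 + 0.13·60) = 1380/(89/5) = 6900/89 ≈ 77.528
S = 1000/(6900/89) − 10 = 200/69 in ≈ 2.899 in
Initial abstraction Ia = S/5 = (200/69)/5 = 40/69 ≈ 0.580 in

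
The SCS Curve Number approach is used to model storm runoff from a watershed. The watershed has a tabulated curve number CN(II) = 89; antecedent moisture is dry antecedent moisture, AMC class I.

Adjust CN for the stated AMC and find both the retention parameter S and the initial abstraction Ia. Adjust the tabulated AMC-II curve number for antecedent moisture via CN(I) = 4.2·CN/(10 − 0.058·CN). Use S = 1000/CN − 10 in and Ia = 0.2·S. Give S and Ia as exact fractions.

Adjust CN=89 to AMC I: 4.2·89/(10 − 0.058·89) → (1869/5) ÷ (2419/500) = 186900/2419 ≈ 77.263
Retention S: 1000/CN − 10 with CN=77.263 → S = 5500/1869 ≈ 2.943 in
Initial abstraction Ia = S/5 = (5500/1869)/5 = 1100/1869 ≈ 0.589 in

S = 5500/1869 in ≈ 2.943 in; Ia = 1100/1869 in ≈ 0.589 in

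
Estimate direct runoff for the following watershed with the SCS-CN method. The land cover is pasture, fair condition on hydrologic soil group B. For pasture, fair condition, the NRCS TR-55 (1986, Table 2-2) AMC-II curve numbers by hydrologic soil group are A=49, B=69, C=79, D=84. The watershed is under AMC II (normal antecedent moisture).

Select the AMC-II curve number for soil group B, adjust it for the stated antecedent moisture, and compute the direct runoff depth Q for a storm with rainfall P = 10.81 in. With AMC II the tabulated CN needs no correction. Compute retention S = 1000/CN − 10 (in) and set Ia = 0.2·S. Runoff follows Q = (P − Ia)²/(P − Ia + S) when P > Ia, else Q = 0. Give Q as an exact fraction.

Q = 4677055321/685784100 in ≈ 6.820 in

NRCS table: pasture, fair condition, soil group B → CN(II) = 69
AMC II — tabulated CN = 69 applies directly.
Max retention: S = 1000/69 − 10 = 310/69 in (≈ 4.493 in)
Initial abstraction Ia = S/5 = (310/69)/5 = 62/69 ≈ 0.899 in
Since P=10.810 > Ia=0.899: effective rainfall P−Ia = 68389/6900 in
Q: (68389/6900)² ÷ (99389/6900) = 4677055321/685784100 in (≈ 6.820 in)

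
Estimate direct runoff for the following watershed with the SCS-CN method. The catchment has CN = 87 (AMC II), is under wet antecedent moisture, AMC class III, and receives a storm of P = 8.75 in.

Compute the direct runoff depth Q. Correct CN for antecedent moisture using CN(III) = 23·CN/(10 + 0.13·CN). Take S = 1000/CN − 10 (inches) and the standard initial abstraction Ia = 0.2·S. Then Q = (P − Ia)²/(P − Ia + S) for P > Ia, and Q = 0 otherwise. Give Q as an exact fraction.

CN(III) from CN(II)=87: (23·87)/(10 + 0.13·87) = 200100/2131 ≈ 93.900
S = 1000/(200100/2131) − 10 = 1300/2001 in ≈ 0.650 in
Ia = 0.2S: 0.2·0.650 = 0.130 in (exactly 260/2001)
P − Ia = 8.750 − 0.130 = 68995/8004 ≈ 8.620 in (> 0, runoff occurs)
Q: (68995/8004)² ÷ (74195/8004) = 952062005/118771356 in (≈ 8.016 in)

Q = 952062005/118771356 in ≈ 8.016 in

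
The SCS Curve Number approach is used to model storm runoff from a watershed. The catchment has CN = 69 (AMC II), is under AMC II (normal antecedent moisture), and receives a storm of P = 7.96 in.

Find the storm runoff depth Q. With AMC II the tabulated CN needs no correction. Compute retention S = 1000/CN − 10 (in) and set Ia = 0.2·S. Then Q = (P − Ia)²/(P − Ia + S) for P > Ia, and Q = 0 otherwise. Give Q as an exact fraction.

Q = 148376761/34380975 in ≈ 4.316 in

Average conditions: CN = 69 (no AMC adjustment).
Retention S: 1000/CN − 10 with CN=69.000 → S = 310/69 ≈ 4.493 in
Ia = 0.2S: 0.2·4.493 = 0.899 in (exactly 62/69)
P − Ia = 7.960 − 0.899 = 12181/1725 ≈ 7.061 in (> 0, runoff occurs)
Runoff Q = (P−Ia)²/(P−Ia+S) = (7.061)²/(7.061+4.493) = 148376761/34380975 ≈ 4.316 in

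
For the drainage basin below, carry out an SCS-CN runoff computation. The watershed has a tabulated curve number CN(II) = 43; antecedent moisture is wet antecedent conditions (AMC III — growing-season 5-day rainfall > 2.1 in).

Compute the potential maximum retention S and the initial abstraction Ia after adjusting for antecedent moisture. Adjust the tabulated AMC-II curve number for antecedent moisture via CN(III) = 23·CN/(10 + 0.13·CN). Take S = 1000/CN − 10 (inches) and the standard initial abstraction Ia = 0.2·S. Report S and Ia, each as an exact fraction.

S = 5700/989 in ≈ 5.763 in; Ia = 1140/989 in ≈ 1.153 in

Adjust CN=43 to AMC III: 23·43/(10 + 0.13·43) → 989 ÷ (1559/100) = 98900/1559 ≈ 63.438
Max retention: S = 1000/(98900/1559) − 10 = 5700/989 in (≈ 5.763 in)
Initial abstraction Ia = S/5 = (5700/989)/5 = 1140/989 ≈ 1.153 in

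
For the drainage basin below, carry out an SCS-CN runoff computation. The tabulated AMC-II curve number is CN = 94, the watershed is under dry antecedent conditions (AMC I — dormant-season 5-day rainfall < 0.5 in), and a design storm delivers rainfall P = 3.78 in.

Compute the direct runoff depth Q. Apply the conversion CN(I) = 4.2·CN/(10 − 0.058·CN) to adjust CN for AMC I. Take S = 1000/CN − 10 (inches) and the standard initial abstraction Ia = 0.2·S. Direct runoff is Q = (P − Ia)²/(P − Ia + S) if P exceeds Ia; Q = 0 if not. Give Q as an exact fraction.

Q = 3269666761/1351877450 in ≈ 2.419 in

Adjust CN=94 to AMC I: 4.2·94/(10 − 0.058·94) → (1974/5) ÷ (1137/250) = 32900/379 ≈ 86.807
Retention S: 1000/CN − 10 with CN=86.807 → S = 500/329 ≈ 1.520 in
Ia = 0.2·(500/329) = 100/329 in ≈ 0.304 in
P − Ia = 3.780 − 0.304 = 57181/16450 ≈ 3.476 in (> 0, runoff occurs)
Runoff Q = (P−Ia)²/(P−Ia+S) = (3.476)²/(3.476+1.520) = 3269666761/1351877450 ≈ 2.419 in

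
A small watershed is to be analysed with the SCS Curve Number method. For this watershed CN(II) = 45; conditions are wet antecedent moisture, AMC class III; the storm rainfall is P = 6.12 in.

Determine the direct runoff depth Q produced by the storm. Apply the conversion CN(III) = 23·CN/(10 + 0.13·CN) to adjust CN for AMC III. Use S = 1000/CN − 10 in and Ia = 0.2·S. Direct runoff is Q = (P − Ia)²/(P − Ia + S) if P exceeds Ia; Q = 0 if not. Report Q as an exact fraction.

Q = 684921241/277747425 in ≈ 2.466 in

CN(III) from CN(II)=45: (23·45)/(10 + 0.13·45) = 20700/317 ≈ 65.300
S = 1000/(20700/317) − 10 = 1100/207 in ≈ 5.314 in
Ia = 0.2S: 0.2·5.314 = 1.063 in (exactly 220/207)
Since P=6.120 > Ia=1.063: effective rainfall P−Ia = 26171/5175 in
Q = (26171/5175)²/((26171/5175) + 1100/207) = (684921241/26780625)/(53671/5175) = 684921241/277747425 in ≈ 2.466 in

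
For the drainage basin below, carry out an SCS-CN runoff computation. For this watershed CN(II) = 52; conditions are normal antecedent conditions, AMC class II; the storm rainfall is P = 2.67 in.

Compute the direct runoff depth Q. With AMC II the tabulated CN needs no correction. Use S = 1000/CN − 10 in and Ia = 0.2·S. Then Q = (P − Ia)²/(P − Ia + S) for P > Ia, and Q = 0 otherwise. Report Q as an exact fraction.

Q = 382347/5664100 in ≈ 0.068 in

AMC II — tabulated CN = 52 applies directly.
Max retention: S = 1000/52 − 10 = 120/13 in (≈ 9.231 in)
Ia = 0.2S: 0.2·9.231 = 1.846 in (exactly 24/13)
Since P=2.670 > Ia=1.846: effective rainfall P−Ia = 1071/1300 in
Runoff Q = (P−Ia)²/(P−Ia+S) = (0.824)²/(0.824+9.231) = 382347/5664100 ≈ 0.068 in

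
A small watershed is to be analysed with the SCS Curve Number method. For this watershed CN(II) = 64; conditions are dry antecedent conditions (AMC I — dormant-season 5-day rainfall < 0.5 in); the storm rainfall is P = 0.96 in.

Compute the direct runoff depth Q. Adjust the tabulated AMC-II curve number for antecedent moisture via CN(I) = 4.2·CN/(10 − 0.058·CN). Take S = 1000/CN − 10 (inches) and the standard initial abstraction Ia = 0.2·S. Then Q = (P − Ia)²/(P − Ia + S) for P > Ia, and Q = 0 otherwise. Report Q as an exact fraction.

Q = 0 in ≈ 0.000 in

Dry (AMC I): CN(I) = 4.2·64/(10 − 0.058·64) = (1344/5)/(786/125) = 5600/131 ≈ 42.748
Retention S: 1000/CN − 10 with CN=42.748 → S = 375/28 ≈ 13.393 in
Ia = 0.2·(375/28) = 75/28 in ≈ 2.679 in
P = 0.960 ≤ Ia = 2.679 in: entire storm abstracted, Q = 0.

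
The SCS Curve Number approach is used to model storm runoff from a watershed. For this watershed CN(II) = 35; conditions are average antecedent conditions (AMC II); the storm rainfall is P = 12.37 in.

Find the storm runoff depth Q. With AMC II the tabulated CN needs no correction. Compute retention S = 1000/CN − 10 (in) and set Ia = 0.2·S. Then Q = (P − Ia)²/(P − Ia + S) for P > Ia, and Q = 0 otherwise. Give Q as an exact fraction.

Q = 36711481/13341300 in ≈ 2.752 in

AMC II — tabulated CN = 35 applies directly.
S = 1000/35 − 10 = 130/7 in ≈ 18.571 in
Initial abstraction Ia = S/5 = (130/7)/5 = 26/7 ≈ 3.714 in
Since P=12.370 > Ia=3.714: effective rainfall P−Ia = 6059/700 in
Q = (6059/700)²/((6059/700) + 130/7) = (36711481/490000)/(19059/700) = 36711481/13341300 in ≈ 2.752 in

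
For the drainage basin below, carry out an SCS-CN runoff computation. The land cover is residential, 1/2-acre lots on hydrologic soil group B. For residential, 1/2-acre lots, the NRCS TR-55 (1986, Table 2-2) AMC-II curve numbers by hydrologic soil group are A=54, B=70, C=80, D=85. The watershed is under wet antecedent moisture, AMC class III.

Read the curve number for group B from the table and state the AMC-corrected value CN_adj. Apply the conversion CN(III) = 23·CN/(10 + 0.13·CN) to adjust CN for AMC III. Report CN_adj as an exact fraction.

CN_adj = 16100/191 ≈ 84.293

NRCS table: residential, 1/2-acre lots, soil group B → CN(II) = 70
Adjust CN=70 to AMC III: 23·70/(10 + 0.13·70) → 1610 ÷ (191/10) = 16100/191 ≈ 84.293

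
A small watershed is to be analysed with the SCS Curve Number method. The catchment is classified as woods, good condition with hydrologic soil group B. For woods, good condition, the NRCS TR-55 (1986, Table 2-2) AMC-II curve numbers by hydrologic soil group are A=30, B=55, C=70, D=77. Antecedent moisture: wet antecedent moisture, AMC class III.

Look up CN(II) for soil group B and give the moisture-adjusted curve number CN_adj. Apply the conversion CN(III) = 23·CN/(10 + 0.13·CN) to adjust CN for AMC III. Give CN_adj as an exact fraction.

CN_adj = 25300/343 ≈ 73.761

NRCS table: woods, good condition, soil group B → CN(II) = 55
Wet (AMC III): CN(III) = 23·55/(10 + 0.13·55) = 1265/(343/20) = 25300/343 ≈ 73.761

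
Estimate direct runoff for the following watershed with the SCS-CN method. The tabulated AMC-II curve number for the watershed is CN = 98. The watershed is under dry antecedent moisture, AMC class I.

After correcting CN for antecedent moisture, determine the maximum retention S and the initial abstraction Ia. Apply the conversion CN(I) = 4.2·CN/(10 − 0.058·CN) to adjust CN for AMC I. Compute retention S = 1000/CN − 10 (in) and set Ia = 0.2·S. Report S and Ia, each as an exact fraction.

Adjust CN=98 to AMC I: 4.2·98/(10 − 0.058·98) → (2058/5) ÷ (1079/250) = 102900/1079 ≈ 95.366
S = 1000/(102900/1079) − 10 = 500/1029 in ≈ 0.486 in
Ia = 0.2S: 0.2·0.486 = 0.097 in (exactly 100/1029)

S = 500/1029 in ≈ 0.486 in; Ia = 100/1029 in ≈ 0.097 in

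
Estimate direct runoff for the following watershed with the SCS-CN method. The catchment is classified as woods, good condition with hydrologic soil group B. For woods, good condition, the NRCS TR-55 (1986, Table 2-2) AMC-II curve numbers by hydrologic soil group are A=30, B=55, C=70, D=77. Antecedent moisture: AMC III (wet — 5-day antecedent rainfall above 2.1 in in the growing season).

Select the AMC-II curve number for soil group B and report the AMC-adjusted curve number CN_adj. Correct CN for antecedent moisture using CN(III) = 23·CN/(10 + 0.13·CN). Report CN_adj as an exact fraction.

NRCS table: woods, good condition, soil group B → CN(II) = 55
CN(III) from CN(II)=55: (23·55)/(10 + 0.13·55) = 25300/343 ≈ 73.761

CN_adj = 25300/343 ≈ 73.761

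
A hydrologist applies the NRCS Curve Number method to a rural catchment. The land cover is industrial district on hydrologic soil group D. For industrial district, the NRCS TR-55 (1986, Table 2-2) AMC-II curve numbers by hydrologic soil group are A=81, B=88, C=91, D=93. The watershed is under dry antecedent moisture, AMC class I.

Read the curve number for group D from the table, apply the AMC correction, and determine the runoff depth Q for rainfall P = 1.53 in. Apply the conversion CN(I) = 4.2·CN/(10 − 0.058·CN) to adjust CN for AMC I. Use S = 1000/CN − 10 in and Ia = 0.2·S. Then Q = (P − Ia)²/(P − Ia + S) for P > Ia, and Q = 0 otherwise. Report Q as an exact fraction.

Q = 1068439969/2306967300 in ≈ 0.463 in

NRCS table: industrial district, soil group D → CN(II) = 93
Dry (AMC I): CN(I) = 4.2·93/(10 − 0.058·93) = (1953/5)/(2303/500) = 27900/329 ≈ 84.802
S = 1000/(27900/329) − 10 = 500/279 in ≈ 1.792 in
Ia = 0.2·(500/279) = 100/279 in ≈ 0.358 in
P − Ia = 1.530 − 0.358 = 32687/27900 ≈ 1.172 in (> 0, runoff occurs)
Q = (32687/27900)²/((32687/27900) + 500/279) = (1068439969/778410000)/(82687/27900) = 1068439969/2306967300 in ≈ 0.463 in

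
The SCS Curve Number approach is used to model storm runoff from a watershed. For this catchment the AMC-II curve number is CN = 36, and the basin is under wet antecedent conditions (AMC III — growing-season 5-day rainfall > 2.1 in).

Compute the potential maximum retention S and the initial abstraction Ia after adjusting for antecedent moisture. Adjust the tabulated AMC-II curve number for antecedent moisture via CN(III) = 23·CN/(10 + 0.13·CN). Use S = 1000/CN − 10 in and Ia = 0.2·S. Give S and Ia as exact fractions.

S = 1600/207 in ≈ 7.729 in; Ia = 320/207 in ≈ 1.546 in

Wet (AMC III): CN(III) = 23·36/(10 + 0.13·36) = 828/(367/25) = 20700/367 ≈ 56.403
Retention S: 1000/CN − 10 with CN=56.403 → S = 1600/207 ≈ 7.729 in
Ia = 0.2·(1600/207) = 320/207 in ≈ 1.546 in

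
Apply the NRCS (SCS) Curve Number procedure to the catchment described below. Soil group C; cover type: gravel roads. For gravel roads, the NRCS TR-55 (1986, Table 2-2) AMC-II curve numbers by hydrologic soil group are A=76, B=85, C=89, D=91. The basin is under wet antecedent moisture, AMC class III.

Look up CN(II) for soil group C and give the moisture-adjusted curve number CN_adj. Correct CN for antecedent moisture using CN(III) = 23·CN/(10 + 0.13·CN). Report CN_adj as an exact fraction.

CN_adj = 204700/2157 ≈ 94.900

NRCS table: gravel roads, soil group C → CN(II) = 89
CN(III) from CN(II)=89: (23·89)/(10 + 0.13·89) = 204700/2157 ≈ 94.900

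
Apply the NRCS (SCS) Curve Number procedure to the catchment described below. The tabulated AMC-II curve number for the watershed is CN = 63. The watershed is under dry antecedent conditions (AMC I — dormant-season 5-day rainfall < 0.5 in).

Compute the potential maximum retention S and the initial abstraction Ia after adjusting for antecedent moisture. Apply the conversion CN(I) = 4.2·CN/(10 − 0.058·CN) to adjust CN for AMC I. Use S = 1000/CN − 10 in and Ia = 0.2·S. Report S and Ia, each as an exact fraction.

CN(I) from CN(II)=63: (4.2·63)/(10 − 0.058·63) = 132300/3173 ≈ 41.696
Retention S: 1000/CN − 10 with CN=41.696 → S = 18500/1323 ≈ 13.983 in
Ia = 0.2S: 0.2·13.983 = 2.797 in (exactly 3700/1323)

S = 18500/1323 in ≈ 13.983 in; Ia = 3700/1323 in ≈ 2.797 in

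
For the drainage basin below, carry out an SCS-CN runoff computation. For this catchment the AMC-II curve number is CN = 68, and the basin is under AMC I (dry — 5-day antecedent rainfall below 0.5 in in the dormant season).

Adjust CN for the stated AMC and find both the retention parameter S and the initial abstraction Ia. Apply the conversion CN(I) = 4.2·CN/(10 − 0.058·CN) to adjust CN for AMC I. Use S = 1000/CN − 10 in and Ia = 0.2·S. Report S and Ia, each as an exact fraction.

Adjust CN=68 to AMC I: 4.2·68/(10 − 0.058·68) → (1428/5) ÷ (757/125) = 35700/757 ≈ 47.160
Max retention: S = 1000/(35700/757) − 10 = 4000/357 in (≈ 11.204 in)
Ia = 0.2S: 0.2·11.204 = 2.241 in (exactly 800/357)

S = 4000/357 in ≈ 11.204 in; Ia = 800/357 in ≈ 2.241 in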